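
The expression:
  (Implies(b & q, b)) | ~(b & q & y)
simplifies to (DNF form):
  True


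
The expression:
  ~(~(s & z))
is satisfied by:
  {z: True, s: True}


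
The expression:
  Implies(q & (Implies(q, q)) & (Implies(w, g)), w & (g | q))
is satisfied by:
  {w: True, q: False}
  {q: False, w: False}
  {q: True, w: True}


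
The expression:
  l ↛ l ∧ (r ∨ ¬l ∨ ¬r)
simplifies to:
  False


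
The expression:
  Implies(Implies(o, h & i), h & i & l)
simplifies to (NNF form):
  (o & ~h) | (o & ~i) | (h & i & l)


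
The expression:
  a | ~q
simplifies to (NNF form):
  a | ~q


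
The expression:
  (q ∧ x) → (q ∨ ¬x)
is always true.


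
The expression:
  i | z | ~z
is always true.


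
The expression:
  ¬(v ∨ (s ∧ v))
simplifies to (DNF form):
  ¬v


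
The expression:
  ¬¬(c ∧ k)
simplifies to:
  c ∧ k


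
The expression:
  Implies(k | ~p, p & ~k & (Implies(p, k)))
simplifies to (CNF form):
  p & ~k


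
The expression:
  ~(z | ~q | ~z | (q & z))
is never true.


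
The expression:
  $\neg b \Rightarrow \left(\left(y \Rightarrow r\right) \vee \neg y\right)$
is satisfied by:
  {r: True, b: True, y: False}
  {r: True, y: False, b: False}
  {b: True, y: False, r: False}
  {b: False, y: False, r: False}
  {r: True, b: True, y: True}
  {r: True, y: True, b: False}
  {b: True, y: True, r: False}


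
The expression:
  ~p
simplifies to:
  ~p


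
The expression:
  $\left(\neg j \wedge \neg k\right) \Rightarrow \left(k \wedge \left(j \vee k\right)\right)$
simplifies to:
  $j \vee k$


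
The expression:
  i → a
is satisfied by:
  {a: True, i: False}
  {i: False, a: False}
  {i: True, a: True}


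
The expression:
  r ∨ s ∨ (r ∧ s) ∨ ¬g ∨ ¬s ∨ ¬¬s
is always true.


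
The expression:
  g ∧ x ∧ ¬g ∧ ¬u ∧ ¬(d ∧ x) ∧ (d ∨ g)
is never true.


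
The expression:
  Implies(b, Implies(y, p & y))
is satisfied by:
  {p: True, y: False, b: False}
  {p: False, y: False, b: False}
  {b: True, p: True, y: False}
  {b: True, p: False, y: False}
  {y: True, p: True, b: False}
  {y: True, p: False, b: False}
  {y: True, b: True, p: True}


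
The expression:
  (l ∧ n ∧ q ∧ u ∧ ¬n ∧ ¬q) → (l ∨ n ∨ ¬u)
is always true.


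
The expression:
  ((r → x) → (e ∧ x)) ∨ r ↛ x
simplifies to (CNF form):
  (e ∨ r) ∧ (e ∨ ¬x) ∧ (r ∨ x) ∧ (x ∨ ¬x)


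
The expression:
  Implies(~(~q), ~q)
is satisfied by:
  {q: False}


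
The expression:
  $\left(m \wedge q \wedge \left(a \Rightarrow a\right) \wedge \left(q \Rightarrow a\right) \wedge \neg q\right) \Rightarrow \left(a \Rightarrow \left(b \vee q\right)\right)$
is always true.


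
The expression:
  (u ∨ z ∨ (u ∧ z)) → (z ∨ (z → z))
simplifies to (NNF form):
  True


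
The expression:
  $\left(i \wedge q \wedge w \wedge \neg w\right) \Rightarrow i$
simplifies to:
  $\text{True}$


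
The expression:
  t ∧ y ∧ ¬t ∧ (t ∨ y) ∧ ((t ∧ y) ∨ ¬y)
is never true.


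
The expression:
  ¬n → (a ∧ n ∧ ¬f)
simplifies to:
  n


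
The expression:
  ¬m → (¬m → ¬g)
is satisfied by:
  {m: True, g: False}
  {g: False, m: False}
  {g: True, m: True}


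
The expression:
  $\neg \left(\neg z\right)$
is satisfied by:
  {z: True}


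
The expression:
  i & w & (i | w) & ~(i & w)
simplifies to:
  False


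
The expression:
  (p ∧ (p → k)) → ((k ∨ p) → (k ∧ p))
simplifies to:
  True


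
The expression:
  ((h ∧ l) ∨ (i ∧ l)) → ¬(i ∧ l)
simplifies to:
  ¬i ∨ ¬l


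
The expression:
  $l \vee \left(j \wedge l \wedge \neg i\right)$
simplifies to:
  $l$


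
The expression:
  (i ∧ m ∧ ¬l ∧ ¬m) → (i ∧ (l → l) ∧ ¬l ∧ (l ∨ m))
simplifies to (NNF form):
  True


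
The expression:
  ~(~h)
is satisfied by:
  {h: True}


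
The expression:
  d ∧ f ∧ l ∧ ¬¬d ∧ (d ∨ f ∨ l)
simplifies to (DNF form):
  d ∧ f ∧ l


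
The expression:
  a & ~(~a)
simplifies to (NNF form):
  a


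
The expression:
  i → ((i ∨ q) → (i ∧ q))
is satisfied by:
  {q: True, i: False}
  {i: False, q: False}
  {i: True, q: True}


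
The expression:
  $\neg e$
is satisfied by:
  {e: False}


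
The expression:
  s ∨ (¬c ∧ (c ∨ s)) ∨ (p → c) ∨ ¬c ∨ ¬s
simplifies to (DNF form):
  True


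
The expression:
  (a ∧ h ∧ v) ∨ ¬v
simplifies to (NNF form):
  (a ∧ h) ∨ ¬v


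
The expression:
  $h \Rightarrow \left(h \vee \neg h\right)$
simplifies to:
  $\text{True}$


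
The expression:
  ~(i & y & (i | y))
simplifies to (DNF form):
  ~i | ~y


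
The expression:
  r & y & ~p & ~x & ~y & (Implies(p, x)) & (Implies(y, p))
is never true.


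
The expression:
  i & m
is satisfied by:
  {m: True, i: True}


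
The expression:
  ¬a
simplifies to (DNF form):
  ¬a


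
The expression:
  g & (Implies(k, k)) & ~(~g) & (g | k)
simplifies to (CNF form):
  g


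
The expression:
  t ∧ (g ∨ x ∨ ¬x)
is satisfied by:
  {t: True}


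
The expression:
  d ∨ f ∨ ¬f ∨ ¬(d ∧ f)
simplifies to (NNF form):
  True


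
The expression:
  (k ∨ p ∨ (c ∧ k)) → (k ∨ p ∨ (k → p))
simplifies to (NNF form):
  True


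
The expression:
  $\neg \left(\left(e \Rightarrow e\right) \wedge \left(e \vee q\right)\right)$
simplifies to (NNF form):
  $\neg e \wedge \neg q$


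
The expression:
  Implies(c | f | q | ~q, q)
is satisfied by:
  {q: True}


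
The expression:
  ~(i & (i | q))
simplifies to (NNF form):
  ~i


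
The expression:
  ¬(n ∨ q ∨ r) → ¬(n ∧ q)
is always true.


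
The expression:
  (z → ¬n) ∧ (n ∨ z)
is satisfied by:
  {n: True, z: False}
  {z: True, n: False}


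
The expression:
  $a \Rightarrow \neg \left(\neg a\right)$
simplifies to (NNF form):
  $\text{True}$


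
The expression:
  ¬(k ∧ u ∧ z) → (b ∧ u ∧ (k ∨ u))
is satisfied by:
  {b: True, z: True, k: True, u: True}
  {b: True, z: True, u: True, k: False}
  {b: True, k: True, u: True, z: False}
  {b: True, u: True, k: False, z: False}
  {z: True, k: True, u: True, b: False}


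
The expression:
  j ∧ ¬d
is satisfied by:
  {j: True, d: False}


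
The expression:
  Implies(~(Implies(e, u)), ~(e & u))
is always true.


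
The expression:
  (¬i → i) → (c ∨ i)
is always true.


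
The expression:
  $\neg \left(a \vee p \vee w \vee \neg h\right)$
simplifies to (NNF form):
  $h \wedge \neg a \wedge \neg p \wedge \neg w$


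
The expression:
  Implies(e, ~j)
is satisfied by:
  {e: False, j: False}
  {j: True, e: False}
  {e: True, j: False}


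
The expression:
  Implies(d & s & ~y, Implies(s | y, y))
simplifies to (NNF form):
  y | ~d | ~s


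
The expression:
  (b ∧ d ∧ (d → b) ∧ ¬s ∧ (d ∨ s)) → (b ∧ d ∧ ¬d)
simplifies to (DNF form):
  s ∨ ¬b ∨ ¬d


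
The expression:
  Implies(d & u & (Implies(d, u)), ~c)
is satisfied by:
  {u: False, c: False, d: False}
  {d: True, u: False, c: False}
  {c: True, u: False, d: False}
  {d: True, c: True, u: False}
  {u: True, d: False, c: False}
  {d: True, u: True, c: False}
  {c: True, u: True, d: False}


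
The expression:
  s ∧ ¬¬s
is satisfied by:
  {s: True}


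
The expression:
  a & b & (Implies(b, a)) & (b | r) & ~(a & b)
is never true.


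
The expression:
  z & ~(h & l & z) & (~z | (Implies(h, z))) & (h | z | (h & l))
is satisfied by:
  {z: True, l: False, h: False}
  {z: True, h: True, l: False}
  {z: True, l: True, h: False}


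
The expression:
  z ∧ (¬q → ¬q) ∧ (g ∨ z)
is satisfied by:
  {z: True}


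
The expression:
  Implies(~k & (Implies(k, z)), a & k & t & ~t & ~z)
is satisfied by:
  {k: True}


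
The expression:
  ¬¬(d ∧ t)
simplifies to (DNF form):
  d ∧ t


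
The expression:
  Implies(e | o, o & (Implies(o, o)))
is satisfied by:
  {o: True, e: False}
  {e: False, o: False}
  {e: True, o: True}


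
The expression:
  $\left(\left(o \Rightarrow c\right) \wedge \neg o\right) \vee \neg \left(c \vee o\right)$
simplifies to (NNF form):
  $\neg o$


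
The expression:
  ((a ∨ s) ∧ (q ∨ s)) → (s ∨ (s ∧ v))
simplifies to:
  s ∨ ¬a ∨ ¬q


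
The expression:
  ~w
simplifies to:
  ~w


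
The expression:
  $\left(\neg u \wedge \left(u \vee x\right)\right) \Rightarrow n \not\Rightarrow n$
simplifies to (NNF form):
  $u \vee \neg x$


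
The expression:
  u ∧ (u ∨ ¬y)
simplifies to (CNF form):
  u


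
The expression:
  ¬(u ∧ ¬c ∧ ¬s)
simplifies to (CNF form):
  c ∨ s ∨ ¬u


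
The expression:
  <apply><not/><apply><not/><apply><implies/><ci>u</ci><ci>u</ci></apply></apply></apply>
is always true.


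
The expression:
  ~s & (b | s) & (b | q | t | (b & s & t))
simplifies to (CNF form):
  b & ~s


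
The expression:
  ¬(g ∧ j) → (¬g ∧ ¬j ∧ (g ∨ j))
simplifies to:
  g ∧ j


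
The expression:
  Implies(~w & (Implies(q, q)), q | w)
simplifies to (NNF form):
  q | w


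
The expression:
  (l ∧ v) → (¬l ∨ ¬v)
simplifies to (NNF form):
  ¬l ∨ ¬v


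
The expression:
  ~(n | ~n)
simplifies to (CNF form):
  False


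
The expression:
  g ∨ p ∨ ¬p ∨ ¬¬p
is always true.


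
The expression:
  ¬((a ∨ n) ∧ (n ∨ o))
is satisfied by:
  {n: False, o: False, a: False}
  {a: True, n: False, o: False}
  {o: True, n: False, a: False}


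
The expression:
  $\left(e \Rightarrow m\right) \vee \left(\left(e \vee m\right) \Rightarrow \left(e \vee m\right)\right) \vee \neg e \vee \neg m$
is always true.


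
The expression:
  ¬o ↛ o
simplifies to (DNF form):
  True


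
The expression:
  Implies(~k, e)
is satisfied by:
  {k: True, e: True}
  {k: True, e: False}
  {e: True, k: False}


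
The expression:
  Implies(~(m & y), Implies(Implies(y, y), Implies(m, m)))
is always true.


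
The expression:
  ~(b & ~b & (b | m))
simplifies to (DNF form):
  True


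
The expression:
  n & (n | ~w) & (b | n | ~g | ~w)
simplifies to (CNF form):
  n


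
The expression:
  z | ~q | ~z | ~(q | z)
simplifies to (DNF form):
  True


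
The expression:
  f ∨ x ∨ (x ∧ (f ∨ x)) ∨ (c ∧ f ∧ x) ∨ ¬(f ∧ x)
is always true.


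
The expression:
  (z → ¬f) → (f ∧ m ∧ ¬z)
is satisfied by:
  {z: True, m: True, f: True}
  {z: True, f: True, m: False}
  {m: True, f: True, z: False}


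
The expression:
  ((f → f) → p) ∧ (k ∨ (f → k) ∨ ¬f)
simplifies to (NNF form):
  p ∧ (k ∨ ¬f)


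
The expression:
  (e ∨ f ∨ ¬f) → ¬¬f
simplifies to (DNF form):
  f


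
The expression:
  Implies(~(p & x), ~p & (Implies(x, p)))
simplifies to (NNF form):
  (p & x) | (~p & ~x)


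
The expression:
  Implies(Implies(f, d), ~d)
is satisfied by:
  {d: False}


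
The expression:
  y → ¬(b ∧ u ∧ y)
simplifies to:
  ¬b ∨ ¬u ∨ ¬y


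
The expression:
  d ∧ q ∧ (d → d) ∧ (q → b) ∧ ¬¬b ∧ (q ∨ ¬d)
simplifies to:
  b ∧ d ∧ q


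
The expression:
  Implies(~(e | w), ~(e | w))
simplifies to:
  True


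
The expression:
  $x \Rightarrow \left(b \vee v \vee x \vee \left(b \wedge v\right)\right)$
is always true.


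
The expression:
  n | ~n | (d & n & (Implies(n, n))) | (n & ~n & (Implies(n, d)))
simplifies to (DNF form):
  True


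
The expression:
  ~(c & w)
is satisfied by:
  {w: False, c: False}
  {c: True, w: False}
  {w: True, c: False}


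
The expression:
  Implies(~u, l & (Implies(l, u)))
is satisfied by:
  {u: True}


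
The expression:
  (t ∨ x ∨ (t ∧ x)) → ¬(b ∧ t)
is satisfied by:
  {t: False, b: False}
  {b: True, t: False}
  {t: True, b: False}


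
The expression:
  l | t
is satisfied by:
  {t: True, l: True}
  {t: True, l: False}
  {l: True, t: False}


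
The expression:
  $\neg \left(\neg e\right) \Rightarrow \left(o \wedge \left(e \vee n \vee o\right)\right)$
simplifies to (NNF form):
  $o \vee \neg e$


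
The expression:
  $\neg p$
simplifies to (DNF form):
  $\neg p$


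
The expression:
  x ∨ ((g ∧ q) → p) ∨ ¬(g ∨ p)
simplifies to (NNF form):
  p ∨ x ∨ ¬g ∨ ¬q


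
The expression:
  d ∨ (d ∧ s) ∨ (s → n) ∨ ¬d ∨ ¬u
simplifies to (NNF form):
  True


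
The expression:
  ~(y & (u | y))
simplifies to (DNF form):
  ~y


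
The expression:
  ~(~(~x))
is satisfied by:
  {x: False}


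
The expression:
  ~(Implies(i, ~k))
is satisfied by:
  {i: True, k: True}


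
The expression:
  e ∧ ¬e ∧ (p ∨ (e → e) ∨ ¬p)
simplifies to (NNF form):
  False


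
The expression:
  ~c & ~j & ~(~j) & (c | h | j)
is never true.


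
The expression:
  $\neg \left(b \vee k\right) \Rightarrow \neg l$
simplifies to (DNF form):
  $b \vee k \vee \neg l$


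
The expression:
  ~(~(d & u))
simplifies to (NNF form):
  d & u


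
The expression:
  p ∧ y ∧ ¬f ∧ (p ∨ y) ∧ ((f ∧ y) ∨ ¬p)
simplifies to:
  False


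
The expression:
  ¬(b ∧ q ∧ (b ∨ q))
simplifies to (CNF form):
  ¬b ∨ ¬q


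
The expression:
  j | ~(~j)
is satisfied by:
  {j: True}


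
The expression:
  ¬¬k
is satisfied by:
  {k: True}


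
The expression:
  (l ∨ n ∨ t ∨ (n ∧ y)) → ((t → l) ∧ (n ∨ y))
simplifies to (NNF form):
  (l ∧ n) ∨ (l ∧ y) ∨ (¬l ∧ ¬t)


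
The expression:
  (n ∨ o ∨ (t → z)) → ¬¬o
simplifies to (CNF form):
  (o ∨ t) ∧ (o ∨ ¬n) ∧ (o ∨ ¬z)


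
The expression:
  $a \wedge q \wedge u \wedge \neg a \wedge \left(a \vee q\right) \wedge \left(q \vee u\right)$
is never true.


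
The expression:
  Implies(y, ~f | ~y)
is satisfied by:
  {y: False, f: False}
  {f: True, y: False}
  {y: True, f: False}


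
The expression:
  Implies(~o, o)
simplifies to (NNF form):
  o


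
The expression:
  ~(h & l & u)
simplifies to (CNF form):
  ~h | ~l | ~u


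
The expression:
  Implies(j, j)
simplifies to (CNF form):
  True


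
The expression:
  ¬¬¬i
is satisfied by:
  {i: False}


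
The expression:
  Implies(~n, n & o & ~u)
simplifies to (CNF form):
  n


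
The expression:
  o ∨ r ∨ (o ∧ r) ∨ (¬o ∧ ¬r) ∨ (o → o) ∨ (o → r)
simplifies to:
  True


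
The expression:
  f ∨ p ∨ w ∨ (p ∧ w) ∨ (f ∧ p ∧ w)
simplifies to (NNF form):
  f ∨ p ∨ w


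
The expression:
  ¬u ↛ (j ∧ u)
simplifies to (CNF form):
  ¬u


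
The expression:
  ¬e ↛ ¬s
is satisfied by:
  {s: True, e: False}


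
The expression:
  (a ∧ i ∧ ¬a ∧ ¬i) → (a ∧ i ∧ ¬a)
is always true.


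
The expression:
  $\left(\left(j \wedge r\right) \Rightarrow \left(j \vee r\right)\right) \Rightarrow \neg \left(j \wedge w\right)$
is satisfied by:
  {w: False, j: False}
  {j: True, w: False}
  {w: True, j: False}


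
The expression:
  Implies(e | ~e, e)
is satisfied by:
  {e: True}


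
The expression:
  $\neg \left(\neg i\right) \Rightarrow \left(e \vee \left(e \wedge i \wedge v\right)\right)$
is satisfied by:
  {e: True, i: False}
  {i: False, e: False}
  {i: True, e: True}


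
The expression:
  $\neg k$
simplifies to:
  $\neg k$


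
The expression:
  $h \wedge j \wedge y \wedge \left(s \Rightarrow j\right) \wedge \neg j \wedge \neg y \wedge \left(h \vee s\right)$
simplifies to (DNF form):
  $\text{False}$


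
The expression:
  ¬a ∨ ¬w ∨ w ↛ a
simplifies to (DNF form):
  ¬a ∨ ¬w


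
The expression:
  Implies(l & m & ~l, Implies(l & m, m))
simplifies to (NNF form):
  True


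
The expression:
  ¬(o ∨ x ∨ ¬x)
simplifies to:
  False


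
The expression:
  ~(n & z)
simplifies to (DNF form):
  ~n | ~z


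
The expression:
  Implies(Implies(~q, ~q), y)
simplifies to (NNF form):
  y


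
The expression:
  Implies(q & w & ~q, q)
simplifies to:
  True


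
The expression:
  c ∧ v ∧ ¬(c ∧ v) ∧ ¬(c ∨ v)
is never true.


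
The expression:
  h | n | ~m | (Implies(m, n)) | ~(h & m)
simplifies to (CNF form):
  True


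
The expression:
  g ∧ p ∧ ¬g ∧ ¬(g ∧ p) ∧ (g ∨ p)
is never true.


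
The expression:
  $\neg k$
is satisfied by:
  {k: False}


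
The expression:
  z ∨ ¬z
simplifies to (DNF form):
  True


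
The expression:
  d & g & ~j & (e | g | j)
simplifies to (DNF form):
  d & g & ~j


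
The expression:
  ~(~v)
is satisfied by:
  {v: True}


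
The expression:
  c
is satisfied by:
  {c: True}


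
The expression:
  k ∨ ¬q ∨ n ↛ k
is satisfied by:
  {n: True, k: True, q: False}
  {n: True, q: False, k: False}
  {k: True, q: False, n: False}
  {k: False, q: False, n: False}
  {n: True, k: True, q: True}
  {n: True, q: True, k: False}
  {k: True, q: True, n: False}


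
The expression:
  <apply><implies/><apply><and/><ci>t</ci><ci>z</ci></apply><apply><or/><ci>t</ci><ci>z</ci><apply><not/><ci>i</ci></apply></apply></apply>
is always true.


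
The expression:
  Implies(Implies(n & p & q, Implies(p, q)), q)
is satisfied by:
  {q: True}


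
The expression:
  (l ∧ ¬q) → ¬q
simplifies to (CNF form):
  True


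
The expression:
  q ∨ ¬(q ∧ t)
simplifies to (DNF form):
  True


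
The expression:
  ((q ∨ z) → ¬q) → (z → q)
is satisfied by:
  {q: True, z: False}
  {z: False, q: False}
  {z: True, q: True}


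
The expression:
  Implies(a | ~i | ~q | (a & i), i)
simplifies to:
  i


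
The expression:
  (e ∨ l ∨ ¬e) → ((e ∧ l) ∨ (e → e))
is always true.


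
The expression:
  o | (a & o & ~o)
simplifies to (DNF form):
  o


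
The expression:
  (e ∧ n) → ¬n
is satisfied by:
  {e: False, n: False}
  {n: True, e: False}
  {e: True, n: False}


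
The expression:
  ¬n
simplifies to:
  ¬n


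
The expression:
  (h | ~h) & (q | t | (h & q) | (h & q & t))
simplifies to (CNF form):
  q | t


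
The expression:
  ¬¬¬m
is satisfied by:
  {m: False}


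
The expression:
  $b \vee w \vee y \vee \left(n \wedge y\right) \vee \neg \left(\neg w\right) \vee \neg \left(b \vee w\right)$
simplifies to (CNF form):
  $\text{True}$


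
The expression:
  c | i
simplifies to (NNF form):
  c | i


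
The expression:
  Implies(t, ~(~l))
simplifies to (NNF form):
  l | ~t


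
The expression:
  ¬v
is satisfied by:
  {v: False}


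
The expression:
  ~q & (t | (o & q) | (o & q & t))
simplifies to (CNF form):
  t & ~q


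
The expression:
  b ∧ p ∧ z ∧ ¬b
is never true.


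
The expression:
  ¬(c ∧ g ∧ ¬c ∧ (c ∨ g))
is always true.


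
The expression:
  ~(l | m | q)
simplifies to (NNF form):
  ~l & ~m & ~q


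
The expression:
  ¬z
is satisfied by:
  {z: False}


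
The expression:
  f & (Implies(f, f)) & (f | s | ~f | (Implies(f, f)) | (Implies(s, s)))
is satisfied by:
  {f: True}


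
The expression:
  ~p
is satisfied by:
  {p: False}


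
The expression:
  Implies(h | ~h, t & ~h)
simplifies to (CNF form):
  t & ~h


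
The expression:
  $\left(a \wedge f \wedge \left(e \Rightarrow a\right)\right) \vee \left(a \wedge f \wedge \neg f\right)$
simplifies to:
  $a \wedge f$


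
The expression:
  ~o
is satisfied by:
  {o: False}


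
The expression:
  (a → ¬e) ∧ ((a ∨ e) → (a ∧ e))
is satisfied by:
  {e: False, a: False}


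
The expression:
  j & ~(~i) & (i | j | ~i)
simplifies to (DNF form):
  i & j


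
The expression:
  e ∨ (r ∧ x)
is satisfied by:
  {r: True, e: True, x: True}
  {r: True, e: True, x: False}
  {e: True, x: True, r: False}
  {e: True, x: False, r: False}
  {r: True, x: True, e: False}


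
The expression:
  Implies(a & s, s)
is always true.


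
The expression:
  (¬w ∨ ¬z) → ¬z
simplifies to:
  w ∨ ¬z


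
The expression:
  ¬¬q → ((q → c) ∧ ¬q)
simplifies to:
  ¬q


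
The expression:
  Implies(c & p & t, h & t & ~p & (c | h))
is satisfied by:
  {p: False, c: False, t: False}
  {t: True, p: False, c: False}
  {c: True, p: False, t: False}
  {t: True, c: True, p: False}
  {p: True, t: False, c: False}
  {t: True, p: True, c: False}
  {c: True, p: True, t: False}


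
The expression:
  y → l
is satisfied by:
  {l: True, y: False}
  {y: False, l: False}
  {y: True, l: True}


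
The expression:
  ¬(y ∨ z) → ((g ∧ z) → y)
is always true.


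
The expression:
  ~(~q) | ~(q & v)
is always true.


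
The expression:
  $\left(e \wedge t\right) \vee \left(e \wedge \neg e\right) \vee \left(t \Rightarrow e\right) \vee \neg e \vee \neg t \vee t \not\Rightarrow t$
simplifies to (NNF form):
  $\text{True}$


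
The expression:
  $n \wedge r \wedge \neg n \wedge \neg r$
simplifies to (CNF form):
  $\text{False}$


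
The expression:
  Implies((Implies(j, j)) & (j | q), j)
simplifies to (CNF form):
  j | ~q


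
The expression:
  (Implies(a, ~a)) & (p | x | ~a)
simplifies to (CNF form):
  ~a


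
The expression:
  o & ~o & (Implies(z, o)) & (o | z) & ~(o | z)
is never true.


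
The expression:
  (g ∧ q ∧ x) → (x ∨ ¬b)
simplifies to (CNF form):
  True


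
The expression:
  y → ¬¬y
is always true.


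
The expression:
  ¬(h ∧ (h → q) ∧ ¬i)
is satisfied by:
  {i: True, h: False, q: False}
  {h: False, q: False, i: False}
  {i: True, q: True, h: False}
  {q: True, h: False, i: False}
  {i: True, h: True, q: False}
  {h: True, i: False, q: False}
  {i: True, q: True, h: True}


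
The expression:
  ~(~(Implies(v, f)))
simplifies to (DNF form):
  f | ~v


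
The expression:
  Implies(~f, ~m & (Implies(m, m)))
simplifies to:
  f | ~m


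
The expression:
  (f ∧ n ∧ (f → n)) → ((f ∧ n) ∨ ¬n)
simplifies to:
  True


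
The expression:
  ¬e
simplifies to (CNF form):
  ¬e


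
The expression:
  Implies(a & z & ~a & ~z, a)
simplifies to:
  True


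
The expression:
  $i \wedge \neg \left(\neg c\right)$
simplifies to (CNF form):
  $c \wedge i$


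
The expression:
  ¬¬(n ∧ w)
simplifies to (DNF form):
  n ∧ w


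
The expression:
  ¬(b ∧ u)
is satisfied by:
  {u: False, b: False}
  {b: True, u: False}
  {u: True, b: False}


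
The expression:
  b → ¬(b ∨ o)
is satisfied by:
  {b: False}


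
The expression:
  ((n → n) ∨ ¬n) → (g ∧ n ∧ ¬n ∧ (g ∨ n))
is never true.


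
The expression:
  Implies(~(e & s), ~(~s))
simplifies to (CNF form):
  s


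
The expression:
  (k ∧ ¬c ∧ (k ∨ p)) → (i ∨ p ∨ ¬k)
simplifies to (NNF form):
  c ∨ i ∨ p ∨ ¬k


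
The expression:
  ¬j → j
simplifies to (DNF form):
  j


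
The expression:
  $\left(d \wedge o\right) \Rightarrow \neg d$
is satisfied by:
  {o: False, d: False}
  {d: True, o: False}
  {o: True, d: False}


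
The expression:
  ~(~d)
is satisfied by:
  {d: True}


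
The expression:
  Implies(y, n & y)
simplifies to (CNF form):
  n | ~y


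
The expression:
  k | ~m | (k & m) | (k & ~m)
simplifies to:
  k | ~m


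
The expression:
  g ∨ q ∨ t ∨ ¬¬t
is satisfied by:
  {t: True, q: True, g: True}
  {t: True, q: True, g: False}
  {t: True, g: True, q: False}
  {t: True, g: False, q: False}
  {q: True, g: True, t: False}
  {q: True, g: False, t: False}
  {g: True, q: False, t: False}


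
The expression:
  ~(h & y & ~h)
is always true.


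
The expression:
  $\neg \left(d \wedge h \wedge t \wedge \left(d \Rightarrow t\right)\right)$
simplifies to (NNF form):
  $\neg d \vee \neg h \vee \neg t$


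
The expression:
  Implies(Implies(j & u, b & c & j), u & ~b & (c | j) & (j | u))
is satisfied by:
  {j: True, u: True, b: False, c: False}
  {c: True, j: True, u: True, b: False}
  {c: True, u: True, b: False, j: False}
  {j: True, b: True, u: True, c: False}


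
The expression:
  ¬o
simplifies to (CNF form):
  ¬o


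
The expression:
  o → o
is always true.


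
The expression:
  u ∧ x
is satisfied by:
  {u: True, x: True}


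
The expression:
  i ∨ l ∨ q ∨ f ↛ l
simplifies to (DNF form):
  f ∨ i ∨ l ∨ q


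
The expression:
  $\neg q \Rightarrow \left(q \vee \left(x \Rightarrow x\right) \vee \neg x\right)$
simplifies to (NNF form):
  $\text{True}$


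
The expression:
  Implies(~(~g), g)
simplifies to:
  True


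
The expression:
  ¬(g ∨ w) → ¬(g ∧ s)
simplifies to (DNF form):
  True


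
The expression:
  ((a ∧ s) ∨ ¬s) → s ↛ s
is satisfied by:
  {s: True, a: False}


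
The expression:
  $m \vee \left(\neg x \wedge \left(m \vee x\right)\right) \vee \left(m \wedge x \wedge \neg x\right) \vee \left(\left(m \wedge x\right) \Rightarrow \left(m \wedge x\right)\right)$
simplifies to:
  $\text{True}$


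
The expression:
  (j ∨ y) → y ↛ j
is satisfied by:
  {j: False}


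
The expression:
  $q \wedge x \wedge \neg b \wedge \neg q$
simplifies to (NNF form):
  $\text{False}$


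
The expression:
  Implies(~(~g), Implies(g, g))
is always true.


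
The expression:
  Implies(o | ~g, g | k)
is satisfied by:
  {k: True, g: True}
  {k: True, g: False}
  {g: True, k: False}


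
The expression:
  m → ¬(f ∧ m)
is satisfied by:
  {m: False, f: False}
  {f: True, m: False}
  {m: True, f: False}


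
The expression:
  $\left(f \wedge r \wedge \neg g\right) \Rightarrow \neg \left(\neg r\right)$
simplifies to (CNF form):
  $\text{True}$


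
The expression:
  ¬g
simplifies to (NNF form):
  ¬g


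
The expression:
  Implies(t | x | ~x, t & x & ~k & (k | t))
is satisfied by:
  {t: True, x: True, k: False}


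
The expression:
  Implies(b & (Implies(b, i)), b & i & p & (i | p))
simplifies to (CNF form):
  p | ~b | ~i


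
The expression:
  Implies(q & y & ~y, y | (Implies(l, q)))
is always true.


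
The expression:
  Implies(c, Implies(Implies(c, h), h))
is always true.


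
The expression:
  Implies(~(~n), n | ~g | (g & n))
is always true.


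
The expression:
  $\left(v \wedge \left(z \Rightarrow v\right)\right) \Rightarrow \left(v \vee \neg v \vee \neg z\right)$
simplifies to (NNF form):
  $\text{True}$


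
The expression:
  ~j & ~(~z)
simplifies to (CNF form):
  z & ~j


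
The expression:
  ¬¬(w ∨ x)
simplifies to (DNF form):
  w ∨ x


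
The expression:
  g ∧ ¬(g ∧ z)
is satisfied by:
  {g: True, z: False}


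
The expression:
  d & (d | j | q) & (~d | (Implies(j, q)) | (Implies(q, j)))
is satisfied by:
  {d: True}


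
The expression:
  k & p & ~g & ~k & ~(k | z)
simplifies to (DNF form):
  False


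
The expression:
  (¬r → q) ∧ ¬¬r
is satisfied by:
  {r: True}


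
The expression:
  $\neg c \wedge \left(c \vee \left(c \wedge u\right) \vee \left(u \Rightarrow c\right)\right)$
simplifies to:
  $\neg c \wedge \neg u$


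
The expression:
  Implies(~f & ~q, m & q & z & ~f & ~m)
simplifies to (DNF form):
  f | q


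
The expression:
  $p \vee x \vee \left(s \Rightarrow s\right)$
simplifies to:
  $\text{True}$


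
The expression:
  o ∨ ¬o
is always true.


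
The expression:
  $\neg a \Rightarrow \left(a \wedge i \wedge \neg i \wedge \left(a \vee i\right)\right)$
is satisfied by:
  {a: True}


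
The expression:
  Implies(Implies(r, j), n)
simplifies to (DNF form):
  n | (r & ~j)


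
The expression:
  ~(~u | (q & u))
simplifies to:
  u & ~q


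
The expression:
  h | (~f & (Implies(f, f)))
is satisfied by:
  {h: True, f: False}
  {f: False, h: False}
  {f: True, h: True}


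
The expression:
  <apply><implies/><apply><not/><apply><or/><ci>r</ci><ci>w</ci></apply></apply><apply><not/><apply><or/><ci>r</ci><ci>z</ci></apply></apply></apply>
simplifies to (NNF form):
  <apply><or/><ci>r</ci><ci>w</ci><apply><not/><ci>z</ci></apply></apply>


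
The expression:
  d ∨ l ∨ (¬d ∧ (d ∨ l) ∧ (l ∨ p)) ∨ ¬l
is always true.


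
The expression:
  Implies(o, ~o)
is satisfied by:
  {o: False}


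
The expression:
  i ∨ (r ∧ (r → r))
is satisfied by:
  {i: True, r: True}
  {i: True, r: False}
  {r: True, i: False}


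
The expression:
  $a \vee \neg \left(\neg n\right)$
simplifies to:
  $a \vee n$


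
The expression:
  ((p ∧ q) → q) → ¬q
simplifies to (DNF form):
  ¬q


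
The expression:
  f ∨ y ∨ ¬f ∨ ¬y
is always true.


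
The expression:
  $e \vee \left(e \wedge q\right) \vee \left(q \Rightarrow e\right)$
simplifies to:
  $e \vee \neg q$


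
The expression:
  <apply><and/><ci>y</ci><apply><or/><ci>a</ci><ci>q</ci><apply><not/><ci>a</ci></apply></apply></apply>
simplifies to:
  <ci>y</ci>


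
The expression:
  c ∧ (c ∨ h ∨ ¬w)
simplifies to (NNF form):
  c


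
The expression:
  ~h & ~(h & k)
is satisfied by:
  {h: False}


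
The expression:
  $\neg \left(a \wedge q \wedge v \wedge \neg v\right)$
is always true.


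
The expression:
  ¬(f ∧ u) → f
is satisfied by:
  {f: True}


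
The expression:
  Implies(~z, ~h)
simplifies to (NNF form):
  z | ~h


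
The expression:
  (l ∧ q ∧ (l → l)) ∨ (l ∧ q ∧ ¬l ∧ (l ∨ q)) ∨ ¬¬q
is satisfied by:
  {q: True}


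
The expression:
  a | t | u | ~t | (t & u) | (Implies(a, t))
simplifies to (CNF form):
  True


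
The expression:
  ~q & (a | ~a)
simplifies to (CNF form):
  ~q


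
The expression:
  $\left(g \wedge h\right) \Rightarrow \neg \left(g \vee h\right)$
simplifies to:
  $\neg g \vee \neg h$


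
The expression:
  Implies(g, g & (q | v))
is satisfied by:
  {q: True, v: True, g: False}
  {q: True, g: False, v: False}
  {v: True, g: False, q: False}
  {v: False, g: False, q: False}
  {q: True, v: True, g: True}
  {q: True, g: True, v: False}
  {v: True, g: True, q: False}


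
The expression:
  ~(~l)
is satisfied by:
  {l: True}


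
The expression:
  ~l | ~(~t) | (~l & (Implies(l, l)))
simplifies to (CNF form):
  t | ~l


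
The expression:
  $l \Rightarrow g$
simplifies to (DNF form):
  $g \vee \neg l$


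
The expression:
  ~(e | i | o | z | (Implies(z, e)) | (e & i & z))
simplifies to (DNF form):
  False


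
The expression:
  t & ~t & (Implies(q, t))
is never true.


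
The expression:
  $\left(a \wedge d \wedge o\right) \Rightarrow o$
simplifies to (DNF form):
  $\text{True}$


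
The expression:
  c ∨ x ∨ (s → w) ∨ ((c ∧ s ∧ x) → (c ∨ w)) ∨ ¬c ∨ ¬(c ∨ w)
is always true.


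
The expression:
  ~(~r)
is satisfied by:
  {r: True}


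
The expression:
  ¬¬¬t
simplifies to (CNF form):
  ¬t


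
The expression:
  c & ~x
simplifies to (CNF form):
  c & ~x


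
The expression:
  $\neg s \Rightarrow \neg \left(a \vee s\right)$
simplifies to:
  $s \vee \neg a$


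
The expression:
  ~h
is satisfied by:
  {h: False}


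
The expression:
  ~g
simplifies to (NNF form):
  ~g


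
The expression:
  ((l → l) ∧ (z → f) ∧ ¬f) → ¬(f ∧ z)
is always true.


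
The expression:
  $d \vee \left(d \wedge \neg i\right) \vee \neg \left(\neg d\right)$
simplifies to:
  $d$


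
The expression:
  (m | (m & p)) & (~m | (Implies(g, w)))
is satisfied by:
  {m: True, w: True, g: False}
  {m: True, g: False, w: False}
  {m: True, w: True, g: True}


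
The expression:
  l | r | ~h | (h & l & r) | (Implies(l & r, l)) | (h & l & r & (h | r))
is always true.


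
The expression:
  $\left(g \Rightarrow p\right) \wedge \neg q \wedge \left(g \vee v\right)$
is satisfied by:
  {v: True, p: True, q: False, g: False}
  {v: True, q: False, p: False, g: False}
  {v: True, g: True, p: True, q: False}
  {g: True, p: True, q: False, v: False}


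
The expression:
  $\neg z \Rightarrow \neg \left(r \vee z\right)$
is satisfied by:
  {z: True, r: False}
  {r: False, z: False}
  {r: True, z: True}


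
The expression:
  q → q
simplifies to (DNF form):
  True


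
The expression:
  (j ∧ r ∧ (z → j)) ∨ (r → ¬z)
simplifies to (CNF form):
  j ∨ ¬r ∨ ¬z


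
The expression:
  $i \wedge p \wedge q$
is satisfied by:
  {i: True, p: True, q: True}


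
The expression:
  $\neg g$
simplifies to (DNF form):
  $\neg g$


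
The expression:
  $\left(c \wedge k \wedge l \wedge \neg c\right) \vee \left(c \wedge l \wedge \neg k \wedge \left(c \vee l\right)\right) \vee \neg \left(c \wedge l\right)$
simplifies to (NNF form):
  $\neg c \vee \neg k \vee \neg l$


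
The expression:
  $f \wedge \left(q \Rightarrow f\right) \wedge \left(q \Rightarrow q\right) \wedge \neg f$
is never true.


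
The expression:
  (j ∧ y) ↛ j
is never true.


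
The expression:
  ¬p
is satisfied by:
  {p: False}


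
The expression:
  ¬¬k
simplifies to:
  k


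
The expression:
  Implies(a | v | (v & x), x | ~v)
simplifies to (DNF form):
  x | ~v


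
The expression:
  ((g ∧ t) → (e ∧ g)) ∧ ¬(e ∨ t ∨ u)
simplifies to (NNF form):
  ¬e ∧ ¬t ∧ ¬u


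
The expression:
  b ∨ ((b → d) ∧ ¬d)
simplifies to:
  b ∨ ¬d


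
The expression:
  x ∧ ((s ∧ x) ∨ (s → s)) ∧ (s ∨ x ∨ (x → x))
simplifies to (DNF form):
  x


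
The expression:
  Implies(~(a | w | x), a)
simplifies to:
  a | w | x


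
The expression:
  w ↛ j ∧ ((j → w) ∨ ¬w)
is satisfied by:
  {w: True, j: False}


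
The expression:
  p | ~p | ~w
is always true.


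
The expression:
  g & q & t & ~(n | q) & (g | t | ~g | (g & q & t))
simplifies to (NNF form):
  False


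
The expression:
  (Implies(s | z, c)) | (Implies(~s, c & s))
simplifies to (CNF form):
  c | s | ~z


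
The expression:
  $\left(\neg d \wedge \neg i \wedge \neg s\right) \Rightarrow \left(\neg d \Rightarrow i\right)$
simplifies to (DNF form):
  $d \vee i \vee s$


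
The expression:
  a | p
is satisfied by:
  {a: True, p: True}
  {a: True, p: False}
  {p: True, a: False}


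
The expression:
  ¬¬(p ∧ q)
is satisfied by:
  {p: True, q: True}


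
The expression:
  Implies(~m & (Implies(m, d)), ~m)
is always true.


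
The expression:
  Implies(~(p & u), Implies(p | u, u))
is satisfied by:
  {u: True, p: False}
  {p: False, u: False}
  {p: True, u: True}


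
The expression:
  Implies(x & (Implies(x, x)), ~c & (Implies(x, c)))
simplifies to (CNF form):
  ~x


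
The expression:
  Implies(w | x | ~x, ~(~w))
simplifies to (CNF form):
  w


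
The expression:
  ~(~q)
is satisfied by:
  {q: True}


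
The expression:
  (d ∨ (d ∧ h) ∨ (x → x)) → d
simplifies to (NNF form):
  d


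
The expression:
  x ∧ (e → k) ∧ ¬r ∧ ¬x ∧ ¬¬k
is never true.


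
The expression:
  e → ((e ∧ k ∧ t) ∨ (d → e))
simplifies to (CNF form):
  True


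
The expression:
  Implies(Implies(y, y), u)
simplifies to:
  u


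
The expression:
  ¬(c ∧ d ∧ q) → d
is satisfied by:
  {d: True}


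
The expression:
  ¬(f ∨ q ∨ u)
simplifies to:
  ¬f ∧ ¬q ∧ ¬u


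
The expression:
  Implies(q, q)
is always true.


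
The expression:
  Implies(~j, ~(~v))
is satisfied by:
  {v: True, j: True}
  {v: True, j: False}
  {j: True, v: False}


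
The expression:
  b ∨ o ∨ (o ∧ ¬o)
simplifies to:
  b ∨ o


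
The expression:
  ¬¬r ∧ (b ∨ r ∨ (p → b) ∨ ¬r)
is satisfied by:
  {r: True}


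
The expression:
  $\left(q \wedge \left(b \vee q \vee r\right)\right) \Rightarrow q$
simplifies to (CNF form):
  $\text{True}$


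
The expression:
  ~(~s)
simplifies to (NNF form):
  s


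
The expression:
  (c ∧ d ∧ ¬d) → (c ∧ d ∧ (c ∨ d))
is always true.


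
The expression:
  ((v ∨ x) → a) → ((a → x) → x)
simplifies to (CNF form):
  a ∨ v ∨ x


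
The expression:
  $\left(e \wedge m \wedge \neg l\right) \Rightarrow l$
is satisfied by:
  {l: True, m: False, e: False}
  {m: False, e: False, l: False}
  {e: True, l: True, m: False}
  {e: True, m: False, l: False}
  {l: True, m: True, e: False}
  {m: True, l: False, e: False}
  {e: True, m: True, l: True}


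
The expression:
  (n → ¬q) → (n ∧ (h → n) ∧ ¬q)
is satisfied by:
  {n: True}


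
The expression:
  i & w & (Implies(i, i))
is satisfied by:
  {i: True, w: True}


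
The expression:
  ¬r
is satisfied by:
  {r: False}


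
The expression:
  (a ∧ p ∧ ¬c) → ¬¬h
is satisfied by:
  {c: True, h: True, p: False, a: False}
  {c: True, p: False, h: False, a: False}
  {h: True, c: False, p: False, a: False}
  {c: False, p: False, h: False, a: False}
  {a: True, c: True, h: True, p: False}
  {a: True, c: True, p: False, h: False}
  {a: True, h: True, c: False, p: False}
  {a: True, c: False, p: False, h: False}
  {c: True, p: True, h: True, a: False}
  {c: True, p: True, a: False, h: False}
  {p: True, h: True, a: False, c: False}
  {p: True, a: False, h: False, c: False}
  {c: True, p: True, a: True, h: True}
  {c: True, p: True, a: True, h: False}
  {p: True, a: True, h: True, c: False}


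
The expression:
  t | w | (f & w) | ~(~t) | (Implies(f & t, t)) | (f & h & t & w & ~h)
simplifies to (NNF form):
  True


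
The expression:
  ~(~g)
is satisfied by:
  {g: True}


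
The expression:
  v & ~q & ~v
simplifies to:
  False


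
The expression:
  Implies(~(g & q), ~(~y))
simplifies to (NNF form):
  y | (g & q)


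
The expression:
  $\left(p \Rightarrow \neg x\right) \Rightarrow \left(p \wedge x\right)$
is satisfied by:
  {p: True, x: True}


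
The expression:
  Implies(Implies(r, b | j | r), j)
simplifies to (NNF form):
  j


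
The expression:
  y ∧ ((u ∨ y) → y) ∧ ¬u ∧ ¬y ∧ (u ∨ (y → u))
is never true.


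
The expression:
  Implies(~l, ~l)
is always true.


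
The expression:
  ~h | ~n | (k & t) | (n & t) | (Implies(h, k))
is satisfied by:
  {t: True, k: True, h: False, n: False}
  {t: True, h: False, k: False, n: False}
  {k: True, t: False, h: False, n: False}
  {t: False, h: False, k: False, n: False}
  {n: True, t: True, k: True, h: False}
  {n: True, t: True, h: False, k: False}
  {n: True, k: True, t: False, h: False}
  {n: True, t: False, h: False, k: False}
  {t: True, h: True, k: True, n: False}
  {t: True, h: True, n: False, k: False}
  {h: True, k: True, n: False, t: False}
  {h: True, n: False, k: False, t: False}
  {t: True, h: True, n: True, k: True}
  {t: True, h: True, n: True, k: False}
  {h: True, n: True, k: True, t: False}
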